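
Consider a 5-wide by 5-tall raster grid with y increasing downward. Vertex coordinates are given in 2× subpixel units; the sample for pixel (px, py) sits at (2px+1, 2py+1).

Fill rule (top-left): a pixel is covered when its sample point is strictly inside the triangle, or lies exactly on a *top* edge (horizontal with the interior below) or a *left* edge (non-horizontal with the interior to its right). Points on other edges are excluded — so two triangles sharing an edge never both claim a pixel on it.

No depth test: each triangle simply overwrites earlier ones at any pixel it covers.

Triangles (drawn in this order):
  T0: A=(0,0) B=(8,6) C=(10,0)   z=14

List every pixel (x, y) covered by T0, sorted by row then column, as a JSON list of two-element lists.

T0:
  2·area = 60  (B↔C swapped to make it positive)
  edge (0, 0)→(10, 0): d=(10,0) top-left  bias=+0
  edge (10, 0)→(8, 6): d=(-2,6) right/bottom  bias=-1
  edge (8, 6)→(0, 0): d=(-8,-6) top-left  bias=+0
    (1,0)@(3, 1): e=[10,40,10] → #
    (2,0)@(5, 1): e=[10,28,22] → #
    (3,0)@(7, 1): e=[10,16,34] → #
    (4,0)@(9, 1): e=[10,4,46] → #
    (1,1)@(3, 3): e=[30,36,-6] → ·
    (2,1)@(5, 3): e=[30,24,6] → #
    (4,1)@(9, 3): e=[30,0,30] → ·  [on edge]
    (2,2)@(5, 5): e=[50,20,-10] → ·
    (3,2)@(7, 5): e=[50,8,2] → #
    (4,2)@(9, 5): e=[50,-4,14] → ·
    (3,3)@(7, 7): e=[70,4,-14] → ·
    (3,4)@(7, 9): e=[90,0,-30] → ·  [on edge]
  covered (7 px):
    · # # # #
    · · # # ·
    · · · # ·
    · · · · ·
    · · · · ·

Result: [[1,0],[2,0],[3,0],[4,0],[2,1],[3,1],[3,2]]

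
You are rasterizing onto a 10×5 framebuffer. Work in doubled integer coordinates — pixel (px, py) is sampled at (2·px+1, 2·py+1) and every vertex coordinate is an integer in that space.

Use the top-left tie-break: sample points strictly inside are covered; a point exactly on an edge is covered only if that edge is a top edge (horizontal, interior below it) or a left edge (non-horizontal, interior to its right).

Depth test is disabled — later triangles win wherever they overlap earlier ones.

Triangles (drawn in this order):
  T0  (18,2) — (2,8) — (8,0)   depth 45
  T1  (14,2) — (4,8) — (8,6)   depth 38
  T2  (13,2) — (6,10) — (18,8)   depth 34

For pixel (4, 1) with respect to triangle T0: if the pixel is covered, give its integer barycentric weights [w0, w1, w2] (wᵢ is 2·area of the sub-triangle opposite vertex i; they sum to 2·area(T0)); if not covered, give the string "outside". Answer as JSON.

T0:
  2·area = 92
  edge (18, 2)→(2, 8): d=(-16,6) right/bottom  bias=-1
  edge (2, 8)→(8, 0): d=(6,-8) top-left  bias=+0
  edge (8, 0)→(18, 2): d=(10,2) right/bottom  bias=-1
    (4,0)@(9, 1): e=[70,14,8] → █
    (5,0)@(11, 1): e=[58,30,4] → █
    (6,0)@(13, 1): e=[46,46,0] → ·  [on edge]
    (3,1)@(7, 3): e=[50,10,32] → █
    (6,1)@(13, 3): e=[14,58,20] → █
    (7,1)@(15, 3): e=[2,74,16] → █
    (8,1)@(17, 3): e=[-10,90,12] → ·
    (2,2)@(5, 5): e=[30,6,56] → █
    (5,2)@(11, 5): e=[-6,54,44] → ·
    (6,2)@(13, 5): e=[-18,70,40] → ·
    (7,2)@(15, 5): e=[-30,86,36] → ·
    (1,3)@(3, 7): e=[10,2,80] → █
  covered (11 px):
    · · · · █ █ · · · ·
    · · · █ █ █ █ █ · ·
    · · █ █ █ · · · · ·
    · █ · · · · · · · ·
    · · · · · · · · · ·
T1:
  2·area = 4  (B↔C swapped to make it positive)
  edge (14, 2)→(8, 6): d=(-6,4) right/bottom  bias=-1
  edge (8, 6)→(4, 8): d=(-4,2) right/bottom  bias=-1
  edge (4, 8)→(14, 2): d=(10,-6) top-left  bias=+0
    (4,2)@(9, 5): e=[2,2,0] → █  [on edge]
    (5,2)@(11, 5): e=[-6,-2,12] → ·
    (4,3)@(9, 7): e=[-10,-6,20] → ·
  covered (1 px):
    · · · · · · · · · ·
    · · · · · · · · · ·
    · · · · █ · · · · ·
    · · · · · · · · · ·
    · · · · · · · · · ·
T2:
  2·area = 82  (B↔C swapped to make it positive)
  edge (13, 2)→(18, 8): d=(5,6) right/bottom  bias=-1
  edge (18, 8)→(6, 10): d=(-12,2) right/bottom  bias=-1
  edge (6, 10)→(13, 2): d=(7,-8) top-left  bias=+0
    (6,1)@(13, 3): e=[5,70,7] → █
    (7,1)@(15, 3): e=[-7,66,23] → ·
    (5,2)@(11, 5): e=[27,50,5] → █
    (7,2)@(15, 5): e=[3,42,37] → █
    (8,2)@(17, 5): e=[-9,38,53] → ·
    (4,3)@(9, 7): e=[49,30,3] → █
    (8,3)@(17, 7): e=[1,14,67] → █
    (9,3)@(19, 7): e=[-11,10,83] → ·
    (3,4)@(7, 9): e=[71,10,1] → █
    (6,4)@(13, 9): e=[35,-2,49] → ·
    (7,4)@(15, 9): e=[23,-6,65] → ·
    (8,4)@(17, 9): e=[11,-10,81] → ·
  covered (12 px):
    · · · · · · · · · ·
    · · · · · · █ · · ·
    · · · · · █ █ █ · ·
    · · · · █ █ █ █ █ ·
    · · · █ █ █ · · · ·

Answer: [26,28,38]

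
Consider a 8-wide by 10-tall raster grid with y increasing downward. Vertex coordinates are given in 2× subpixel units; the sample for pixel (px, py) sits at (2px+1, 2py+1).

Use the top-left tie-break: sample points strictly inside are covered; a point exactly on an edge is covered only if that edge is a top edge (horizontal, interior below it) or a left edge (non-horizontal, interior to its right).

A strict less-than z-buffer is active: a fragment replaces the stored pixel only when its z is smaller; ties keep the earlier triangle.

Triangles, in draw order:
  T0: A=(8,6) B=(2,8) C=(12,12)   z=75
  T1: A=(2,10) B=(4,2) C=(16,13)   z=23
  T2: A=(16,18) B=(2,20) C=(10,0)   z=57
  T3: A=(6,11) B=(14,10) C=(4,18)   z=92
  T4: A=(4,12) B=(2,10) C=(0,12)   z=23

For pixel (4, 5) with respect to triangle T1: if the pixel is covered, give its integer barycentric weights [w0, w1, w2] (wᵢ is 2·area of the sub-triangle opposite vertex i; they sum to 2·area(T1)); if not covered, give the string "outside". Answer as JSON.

T0:
  2·area = 44  (B↔C swapped to make it positive)
  edge (8, 6)→(12, 12): d=(4,6) right/bottom  bias=-1
  edge (12, 12)→(2, 8): d=(-10,-4) top-left  bias=+0
  edge (2, 8)→(8, 6): d=(6,-2) top-left  bias=+0
    (5,2)@(11, 5): e=[-22,66,0] → .  [on edge]
    (2,3)@(5, 7): e=[22,22,0] → X  [on edge]
    (3,3)@(7, 7): e=[10,30,4] → X
    (4,3)@(9, 7): e=[-2,38,8] → .
    (2,4)@(5, 9): e=[30,2,12] → X
    (4,4)@(9, 9): e=[6,18,20] → X
    (5,4)@(11, 9): e=[-6,26,24] → .
    (2,5)@(5, 11): e=[38,-18,24] → .
    (3,5)@(7, 11): e=[26,-10,28] → .
    (4,5)@(9, 11): e=[14,-2,32] → .
    (5,5)@(11, 11): e=[2,6,36] → X
    (6,5)@(13, 11): e=[-10,14,40] → .
  covered (6 px):
    . . . . . . . .
    . . . . . . . .
    . . . . . . . .
    . . X X . . . .
    . . X X X . . .
    . . . . . X . .
    . . . . . . . .
    . . . . . . . .
    . . . . . . . .
    . . . . . . . .
T1:
  2·area = 118
  edge (2, 10)→(4, 2): d=(2,-8) top-left  bias=+0
  edge (4, 2)→(16, 13): d=(12,11) right/bottom  bias=-1
  edge (16, 13)→(2, 10): d=(-14,-3) top-left  bias=+0
    (2,1)@(5, 3): e=[10,1,107] → X
    (3,1)@(7, 3): e=[26,-21,113] → .
    (2,2)@(5, 5): e=[14,25,79] → X
    (3,2)@(7, 5): e=[30,3,85] → X
    (4,2)@(9, 5): e=[46,-19,91] → .
    (1,3)@(3, 7): e=[2,71,45] → X
    (4,3)@(9, 7): e=[50,5,63] → X
    (5,3)@(11, 7): e=[66,-17,69] → .
    (1,4)@(3, 9): e=[6,95,17] → X
    (5,4)@(11, 9): e=[70,7,41] → X
    (6,4)@(13, 9): e=[86,-15,47] → .
    (1,5)@(3, 11): e=[10,119,-11] → .
  covered (16 px):
    . . . . . . . .
    . . X . . . . .
    . . X X . . . .
    . X X X X . . .
    . X X X X X . .
    . . . X X X X .
    . . . . . . . .
    . . . . . . . .
    . . . . . . . .
    . . . . . . . .
T2:
  2·area = 264
  edge (16, 18)→(2, 20): d=(-14,2) right/bottom  bias=-1
  edge (2, 20)→(10, 0): d=(8,-20) top-left  bias=+0
  edge (10, 0)→(16, 18): d=(6,18) right/bottom  bias=-1
    (4,1)@(9, 3): e=[224,4,36] → X
    (5,1)@(11, 3): e=[220,44,0] → .  [on edge]
    (4,2)@(9, 5): e=[196,20,48] → X
    (5,2)@(11, 5): e=[192,60,12] → X
    (6,2)@(13, 5): e=[188,100,-24] → .
    (4,3)@(9, 7): e=[168,36,60] → X
    (6,3)@(13, 7): e=[160,116,-12] → .
    (3,4)@(7, 9): e=[144,12,108] → X
    (6,4)@(13, 9): e=[132,132,0] → .  [on edge]
    (3,5)@(7, 11): e=[116,28,120] → X
    (6,5)@(13, 11): e=[104,148,12] → X
    (7,5)@(15, 11): e=[100,188,-24] → .
    (7,7)@(15, 15): e=[44,220,0] → .  [on edge]
    (4,9)@(9, 19): e=[0,132,132] → .  [on edge]
  covered (31 px):
    . . . . . . . .
    . . . . X . . .
    . . . . X X . .
    . . . . X X . .
    . . . X X X . .
    . . . X X X X .
    . . X X X X X .
    . . X X X X X .
    . . X X X X X X
    . X X X . . . .
T3:
  2·area = 54
  edge (6, 11)→(14, 10): d=(8,-1) top-left  bias=+0
  edge (14, 10)→(4, 18): d=(-10,8) right/bottom  bias=-1
  edge (4, 18)→(6, 11): d=(2,-7) top-left  bias=+0
    (3,5)@(7, 11): e=[1,46,7] → X
    (4,5)@(9, 11): e=[3,30,21] → X
    (5,5)@(11, 11): e=[5,14,35] → X
    (6,5)@(13, 11): e=[7,-2,49] → .
    (3,6)@(7, 13): e=[17,26,11] → X
    (5,6)@(11, 13): e=[21,-6,39] → .
    (2,7)@(5, 15): e=[31,22,1] → X
    (4,7)@(9, 15): e=[35,-10,29] → .
    (2,8)@(5, 17): e=[47,2,5] → X
    (3,8)@(7, 17): e=[49,-14,19] → .
    (2,9)@(5, 19): e=[63,-18,9] → .
  covered (8 px):
    . . . . . . . .
    . . . . . . . .
    . . . . . . . .
    . . . . . . . .
    . . . . . . . .
    . . . X X X . .
    . . . X X . . .
    . . X X . . . .
    . . X . . . . .
    . . . . . . . .
T4:
  2·area = 8  (B↔C swapped to make it positive)
  edge (4, 12)→(0, 12): d=(-4,0) right/bottom  bias=-1
  edge (0, 12)→(2, 10): d=(2,-2) top-left  bias=+0
  edge (2, 10)→(4, 12): d=(2,2) right/bottom  bias=-1
    (5,0)@(11, 1): e=[44,0,-36] → .  [on edge]
    (4,1)@(9, 3): e=[36,0,-28] → .  [on edge]
    (3,2)@(7, 5): e=[28,0,-20] → .  [on edge]
    (2,3)@(5, 7): e=[20,0,-12] → .  [on edge]
    (0,4)@(1, 9): e=[12,-4,0] → .  [on edge]
    (1,4)@(3, 9): e=[12,0,-4] → .  [on edge]
    (0,5)@(1, 11): e=[4,0,4] → X  [on edge]
    (1,5)@(3, 11): e=[4,4,0] → .  [on edge]
    (0,6)@(1, 13): e=[-4,4,8] → .
    (2,6)@(5, 13): e=[-4,12,0] → .  [on edge]
    (3,7)@(7, 15): e=[-12,20,0] → .  [on edge]
    (4,8)@(9, 17): e=[-20,28,0] → .  [on edge]
    (5,9)@(11, 19): e=[-28,36,0] → .  [on edge]
  covered (1 px):
    . . . . . . . .
    . . . . . . . .
    . . . . . . . .
    . . . . . . . .
    . . . . . . . .
    X . . . . . . .
    . . . . . . . .
    . . . . . . . .
    . . . . . . . .
    . . . . . . . .

Answer: [53,7,58]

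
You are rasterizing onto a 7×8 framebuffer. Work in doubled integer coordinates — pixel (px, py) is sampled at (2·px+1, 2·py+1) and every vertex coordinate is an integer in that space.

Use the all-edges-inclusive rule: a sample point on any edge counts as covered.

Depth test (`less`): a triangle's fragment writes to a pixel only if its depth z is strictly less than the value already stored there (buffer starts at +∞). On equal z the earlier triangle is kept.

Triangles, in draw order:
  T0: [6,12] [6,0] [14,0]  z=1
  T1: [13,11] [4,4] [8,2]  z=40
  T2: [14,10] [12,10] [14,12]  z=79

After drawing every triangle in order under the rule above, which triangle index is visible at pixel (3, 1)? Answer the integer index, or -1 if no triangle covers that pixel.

T0:
  2·area = 96
  edge (6, 12)→(6, 0): d=(0,-12) inclusive
  edge (6, 0)→(14, 0): d=(8,0) inclusive
  edge (14, 0)→(6, 12): d=(-8,12) inclusive
    (3,0)@(7, 1): e=[12,8,76] → █
    (4,0)@(9, 1): e=[36,8,52] → █
    (5,0)@(11, 1): e=[60,8,28] → █
    (6,0)@(13, 1): e=[84,8,4] → █
    (3,1)@(7, 3): e=[12,24,60] → █
    (6,1)@(13, 3): e=[84,24,-12] → ·
    (3,2)@(7, 5): e=[12,40,44] → █
    (5,2)@(11, 5): e=[60,40,-4] → ·
    (3,3)@(7, 7): e=[12,56,28] → █
    (5,3)@(11, 7): e=[60,56,-20] → ·
    (3,4)@(7, 9): e=[12,72,12] → █
    (4,4)@(9, 9): e=[36,72,-12] → ·
  covered (12 px):
    · · · █ █ █ █
    · · · █ █ █ ·
    · · · █ █ · ·
    · · · █ █ · ·
    · · · █ · · ·
    · · · · · · ·
    · · · · · · ·
    · · · · · · ·
T1:
  2·area = 46
  edge (13, 11)→(4, 4): d=(-9,-7) inclusive
  edge (4, 4)→(8, 2): d=(4,-2) inclusive
  edge (8, 2)→(13, 11): d=(5,9) inclusive
    (3,1)@(7, 3): e=[30,2,14] → █
    (4,1)@(9, 3): e=[44,6,-4] → ·
    (3,2)@(7, 5): e=[12,10,24] → █
    (4,2)@(9, 5): e=[26,14,6] → █
    (5,2)@(11, 5): e=[40,18,-12] → ·
    (3,3)@(7, 7): e=[-6,18,34] → ·
    (4,3)@(9, 7): e=[8,22,16] → █
    (5,3)@(11, 7): e=[22,26,-2] → ·
    (4,4)@(9, 9): e=[-10,30,26] → ·
    (5,4)@(11, 9): e=[4,34,8] → █
    (6,4)@(13, 9): e=[18,38,-10] → ·
    (5,5)@(11, 11): e=[-14,42,18] → ·
    (6,5)@(13, 11): e=[0,46,0] → █  [on edge]
  covered (6 px):
    · · · · · · ·
    · · · █ · · ·
    · · · █ █ · ·
    · · · · █ · ·
    · · · · · █ ·
    · · · · · · █
    · · · · · · ·
    · · · · · · ·
T2:
  2·area = 4  (B↔C swapped to make it positive)
  edge (14, 10)→(14, 12): d=(0,2) inclusive
  edge (14, 12)→(12, 10): d=(-2,-2) inclusive
  edge (12, 10)→(14, 10): d=(2,0) inclusive
    (1,0)@(3, 1): e=[22,0,-18] → ·  [on edge]
    (2,1)@(5, 3): e=[18,0,-14] → ·  [on edge]
    (3,2)@(7, 5): e=[14,0,-10] → ·  [on edge]
    (4,3)@(9, 7): e=[10,0,-6] → ·  [on edge]
    (5,4)@(11, 9): e=[6,0,-2] → ·  [on edge]
    (6,5)@(13, 11): e=[2,0,2] → █  [on edge]
    (6,6)@(13, 13): e=[2,-4,6] → ·
  covered (1 px):
    · · · · · · ·
    · · · · · · ·
    · · · · · · ·
    · · · · · · ·
    · · · · · · ·
    · · · · · · █
    · · · · · · ·
    · · · · · · ·

Z-buffer (winner per pixel, '.' = empty):
  . . . 0 0 0 0
  . . . 0 0 0 .
  . . . 0 0 . .
  . . . 0 0 . .
  . . . 0 . 1 .
  . . . . . . 1
  . . . . . . .
  . . . . . . .

Final: 0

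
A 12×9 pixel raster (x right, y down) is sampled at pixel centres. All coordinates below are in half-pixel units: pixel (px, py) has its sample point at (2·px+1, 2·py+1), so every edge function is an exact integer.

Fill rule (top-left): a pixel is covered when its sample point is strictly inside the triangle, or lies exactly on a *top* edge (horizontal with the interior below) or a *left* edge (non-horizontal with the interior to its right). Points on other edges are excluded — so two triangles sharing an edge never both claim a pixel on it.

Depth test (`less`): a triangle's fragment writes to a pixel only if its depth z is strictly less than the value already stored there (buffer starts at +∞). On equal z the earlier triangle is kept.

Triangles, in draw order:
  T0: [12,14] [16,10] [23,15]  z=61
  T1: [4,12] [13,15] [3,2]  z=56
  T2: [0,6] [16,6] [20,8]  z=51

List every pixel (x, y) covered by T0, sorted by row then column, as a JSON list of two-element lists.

T0:
  2·area = 48
  edge (12, 14)→(16, 10): d=(4,-4) top-left  bias=+0
  edge (16, 10)→(23, 15): d=(7,5) right/bottom  bias=-1
  edge (23, 15)→(12, 14): d=(-11,-1) top-left  bias=+0
    (11,1)@(23, 3): e=[0,-84,132] → ·  [on edge]
    (4,2)@(9, 5): e=[-48,0,96] → ·  [on edge]
    (10,2)@(21, 5): e=[0,-60,108] → ·  [on edge]
    (9,3)@(19, 7): e=[0,-36,84] → ·  [on edge]
    (8,4)@(17, 9): e=[0,-12,60] → ·  [on edge]
    (7,5)@(15, 11): e=[0,12,36] → #  [on edge]
    (8,5)@(17, 11): e=[8,2,38] → #
    (9,5)@(19, 11): e=[16,-8,40] → ·
    (0,6)@(1, 13): e=[-48,96,0] → ·  [on edge]
    (6,6)@(13, 13): e=[0,36,12] → #  [on edge]
    (9,6)@(19, 13): e=[24,6,18] → #
    (10,6)@(21, 13): e=[32,-4,20] → ·
    (5,7)@(11, 15): e=[0,60,-12] → ·  [on edge]
    (11,7)@(23, 15): e=[48,0,0] → ·  [on edge]
    (4,8)@(9, 17): e=[0,84,-36] → ·  [on edge]
  covered (6 px):
    · · · · · · · · · · · ·
    · · · · · · · · · · · ·
    · · · · · · · · · · · ·
    · · · · · · · · · · · ·
    · · · · · · · · · · · ·
    · · · · · · · # # · · ·
    · · · · · · # # # # · ·
    · · · · · · · · · · · ·
    · · · · · · · · · · · ·
T1:
  2·area = 87  (B↔C swapped to make it positive)
  edge (4, 12)→(3, 2): d=(-1,-10) top-left  bias=+0
  edge (3, 2)→(13, 15): d=(10,13) right/bottom  bias=-1
  edge (13, 15)→(4, 12): d=(-9,-3) top-left  bias=+0
    (2,2)@(5, 5): e=[17,4,66] → #
    (3,2)@(7, 5): e=[37,-22,72] → ·
    (2,3)@(5, 7): e=[15,24,48] → #
    (3,3)@(7, 7): e=[35,-2,54] → ·
    (2,4)@(5, 9): e=[13,44,30] → #
    (3,4)@(7, 9): e=[33,18,36] → #
    (4,4)@(9, 9): e=[53,-8,42] → ·
    (0,5)@(1, 11): e=[-29,116,0] → ·  [on edge]
    (2,5)@(5, 11): e=[11,64,12] → #
    (4,5)@(9, 11): e=[51,12,24] → #
    (5,5)@(11, 11): e=[71,-14,30] → ·
    (2,6)@(5, 13): e=[9,84,-6] → ·
    (3,6)@(7, 13): e=[29,58,0] → #  [on edge]
    (6,7)@(13, 15): e=[87,0,0] → ·  [on edge]
    (9,8)@(19, 17): e=[145,-58,0] → ·  [on edge]
  covered (10 px):
    · · · · · · · · · · · ·
    · · · · · · · · · · · ·
    · · # · · · · · · · · ·
    · · # · · · · · · · · ·
    · · # # · · · · · · · ·
    · · # # # · · · · · · ·
    · · · # # # · · · · · ·
    · · · · · · · · · · · ·
    · · · · · · · · · · · ·
T2:
  2·area = 32
  edge (0, 6)→(16, 6): d=(16,0) top-left  bias=+0
  edge (16, 6)→(20, 8): d=(4,2) right/bottom  bias=-1
  edge (20, 8)→(0, 6): d=(-20,-2) top-left  bias=+0
    (5,3)@(11, 7): e=[16,14,2] → #
    (6,3)@(13, 7): e=[16,10,6] → #
    (7,3)@(15, 7): e=[16,6,10] → #
    (8,3)@(17, 7): e=[16,2,14] → #
    (9,3)@(19, 7): e=[16,-2,18] → ·
    (5,4)@(11, 9): e=[48,22,-38] → ·
    (6,4)@(13, 9): e=[48,18,-34] → ·
    (7,4)@(15, 9): e=[48,14,-30] → ·
    (8,4)@(17, 9): e=[48,10,-26] → ·
  covered (4 px):
    · · · · · · · · · · · ·
    · · · · · · · · · · · ·
    · · · · · · · · · · · ·
    · · · · · # # # # · · ·
    · · · · · · · · · · · ·
    · · · · · · · · · · · ·
    · · · · · · · · · · · ·
    · · · · · · · · · · · ·
    · · · · · · · · · · · ·

Result: [[7,5],[8,5],[6,6],[7,6],[8,6],[9,6]]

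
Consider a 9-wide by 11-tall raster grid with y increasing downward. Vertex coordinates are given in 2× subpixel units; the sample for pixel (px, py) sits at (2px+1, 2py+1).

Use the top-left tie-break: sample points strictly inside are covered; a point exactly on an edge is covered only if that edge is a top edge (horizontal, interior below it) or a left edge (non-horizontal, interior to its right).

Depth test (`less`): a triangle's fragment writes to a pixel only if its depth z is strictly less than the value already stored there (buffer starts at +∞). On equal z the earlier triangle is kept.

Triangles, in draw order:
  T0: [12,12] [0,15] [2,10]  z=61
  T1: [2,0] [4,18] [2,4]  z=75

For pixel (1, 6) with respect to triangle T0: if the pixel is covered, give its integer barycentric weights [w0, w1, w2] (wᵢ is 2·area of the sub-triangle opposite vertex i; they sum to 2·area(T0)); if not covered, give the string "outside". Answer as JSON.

T0:
  2·area = 54
  edge (12, 12)→(0, 15): d=(-12,3) right/bottom  bias=-1
  edge (0, 15)→(2, 10): d=(2,-5) top-left  bias=+0
  edge (2, 10)→(12, 12): d=(10,2) right/bottom  bias=-1
    (1,5)@(3, 11): e=[39,7,8] → #
    (2,5)@(5, 11): e=[33,17,4] → #
    (3,5)@(7, 11): e=[27,27,0] → ·  [on edge]
    (0,6)@(1, 13): e=[21,1,32] → #
    (3,6)@(7, 13): e=[3,31,20] → #
    (4,6)@(9, 13): e=[-3,41,16] → ·
    (8,6)@(17, 13): e=[-27,81,0] → ·  [on edge]
    (0,7)@(1, 15): e=[-3,5,52] → ·
    (1,7)@(3, 15): e=[-9,15,48] → ·
    (2,7)@(5, 15): e=[-15,25,44] → ·
    (3,7)@(7, 15): e=[-21,35,40] → ·
  covered (6 px):
    · · · · · · · · ·
    · · · · · · · · ·
    · · · · · · · · ·
    · · · · · · · · ·
    · · · · · · · · ·
    · # # · · · · · ·
    # # # # · · · · ·
    · · · · · · · · ·
    · · · · · · · · ·
    · · · · · · · · ·
    · · · · · · · · ·
T1:
  2·area = 8
  edge (2, 0)→(4, 18): d=(2,18) right/bottom  bias=-1
  edge (4, 18)→(2, 4): d=(-2,-14) top-left  bias=+0
  edge (2, 4)→(2, 0): d=(0,-4) top-left  bias=+0
    (1,4)@(3, 9): e=[0,4,4] → ·  [on edge]
    (1,5)@(3, 11): e=[4,0,4] → #  [on edge]
    (2,5)@(5, 11): e=[-32,28,12] → ·
    (1,6)@(3, 13): e=[8,-4,4] → ·
  covered (1 px):
    · · · · · · · · ·
    · · · · · · · · ·
    · · · · · · · · ·
    · · · · · · · · ·
    · · · · · · · · ·
    · # · · · · · · ·
    · · · · · · · · ·
    · · · · · · · · ·
    · · · · · · · · ·
    · · · · · · · · ·
    · · · · · · · · ·

Final: [11,28,15]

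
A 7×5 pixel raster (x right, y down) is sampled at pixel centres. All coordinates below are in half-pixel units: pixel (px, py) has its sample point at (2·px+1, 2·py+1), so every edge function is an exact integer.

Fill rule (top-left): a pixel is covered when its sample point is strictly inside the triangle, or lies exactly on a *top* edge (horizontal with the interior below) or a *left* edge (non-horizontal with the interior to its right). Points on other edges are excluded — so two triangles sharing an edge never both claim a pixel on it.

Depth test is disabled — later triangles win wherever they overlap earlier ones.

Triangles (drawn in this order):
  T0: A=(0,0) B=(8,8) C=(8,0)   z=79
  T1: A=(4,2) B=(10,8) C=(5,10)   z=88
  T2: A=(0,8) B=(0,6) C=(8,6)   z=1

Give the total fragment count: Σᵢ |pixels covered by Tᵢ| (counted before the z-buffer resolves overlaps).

T0:
  2·area = 64  (B↔C swapped to make it positive)
  edge (0, 0)→(8, 0): d=(8,0) top-left  bias=+0
  edge (8, 0)→(8, 8): d=(0,8) right/bottom  bias=-1
  edge (8, 8)→(0, 0): d=(-8,-8) top-left  bias=+0
    (0,0)@(1, 1): e=[8,56,0] → █  [on edge]
    (1,0)@(3, 1): e=[8,40,16] → █
    (2,0)@(5, 1): e=[8,24,32] → █
    (3,0)@(7, 1): e=[8,8,48] → █
    (4,0)@(9, 1): e=[8,-8,64] → ·
    (0,1)@(1, 3): e=[24,56,-16] → ·
    (1,1)@(3, 3): e=[24,40,0] → █  [on edge]
    (4,1)@(9, 3): e=[24,-8,48] → ·
    (1,2)@(3, 5): e=[40,40,-16] → ·
    (2,2)@(5, 5): e=[40,24,0] → █  [on edge]
    (4,2)@(9, 5): e=[40,-8,32] → ·
    (2,3)@(5, 7): e=[56,24,-16] → ·
    (3,3)@(7, 7): e=[56,8,0] → █  [on edge]
    (4,4)@(9, 9): e=[72,-8,0] → ·  [on edge]
  covered (10 px):
    █ █ █ █ · · ·
    · █ █ █ · · ·
    · · █ █ · · ·
    · · · █ · · ·
    · · · · · · ·
T1:
  2·area = 42
  edge (4, 2)→(10, 8): d=(6,6) right/bottom  bias=-1
  edge (10, 8)→(5, 10): d=(-5,2) right/bottom  bias=-1
  edge (5, 10)→(4, 2): d=(-1,-8) top-left  bias=+0
    (1,0)@(3, 1): e=[0,49,-7] → ·  [on edge]
    (2,1)@(5, 3): e=[0,35,7] → ·  [on edge]
    (2,2)@(5, 5): e=[12,25,5] → █
    (3,2)@(7, 5): e=[0,21,21] → ·  [on edge]
    (2,3)@(5, 7): e=[24,15,3] → █
    (3,3)@(7, 7): e=[12,11,19] → █
    (4,3)@(9, 7): e=[0,7,35] → ·  [on edge]
    (2,4)@(5, 9): e=[36,5,1] → █
    (4,4)@(9, 9): e=[12,-3,33] → ·
    (5,4)@(11, 9): e=[0,-7,49] → ·  [on edge]
  covered (5 px):
    · · · · · · ·
    · · · · · · ·
    · · █ · · · ·
    · · █ █ · · ·
    · · █ █ · · ·
T2:
  2·area = 16
  edge (0, 8)→(0, 6): d=(0,-2) top-left  bias=+0
  edge (0, 6)→(8, 6): d=(8,0) top-left  bias=+0
  edge (8, 6)→(0, 8): d=(-8,2) right/bottom  bias=-1
    (0,3)@(1, 7): e=[2,8,6] → █
    (1,3)@(3, 7): e=[6,8,2] → █
    (2,3)@(5, 7): e=[10,8,-2] → ·
    (0,4)@(1, 9): e=[2,24,-10] → ·
    (1,4)@(3, 9): e=[6,24,-14] → ·
  covered (2 px):
    · · · · · · ·
    · · · · · · ·
    · · · · · · ·
    █ █ · · · · ·
    · · · · · · ·

Result: 17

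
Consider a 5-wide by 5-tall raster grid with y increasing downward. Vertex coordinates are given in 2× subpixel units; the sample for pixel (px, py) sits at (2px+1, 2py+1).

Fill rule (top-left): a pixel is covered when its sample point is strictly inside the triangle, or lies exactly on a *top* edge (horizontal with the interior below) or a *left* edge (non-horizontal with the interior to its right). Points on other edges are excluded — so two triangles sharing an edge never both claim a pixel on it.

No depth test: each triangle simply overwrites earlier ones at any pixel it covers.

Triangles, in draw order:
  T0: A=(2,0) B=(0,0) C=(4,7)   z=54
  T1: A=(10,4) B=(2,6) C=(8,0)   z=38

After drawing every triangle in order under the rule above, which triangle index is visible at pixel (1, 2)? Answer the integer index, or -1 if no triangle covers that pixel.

T0:
  2·area = 14  (B↔C swapped to make it positive)
  edge (2, 0)→(4, 7): d=(2,7) right/bottom  bias=-1
  edge (4, 7)→(0, 0): d=(-4,-7) top-left  bias=+0
  edge (0, 0)→(2, 0): d=(2,0) top-left  bias=+0
    (0,0)@(1, 1): e=[9,3,2] → X
    (1,0)@(3, 1): e=[-5,17,2] → .
    (0,1)@(1, 3): e=[13,-5,6] → .
    (1,2)@(3, 5): e=[3,1,10] → X
    (2,2)@(5, 5): e=[-11,15,10] → .
    (1,3)@(3, 7): e=[7,-7,14] → .
  covered (2 px):
    X . . . .
    . . . . .
    . X . . .
    . . . . .
    . . . . .
T1:
  2·area = 36
  edge (10, 4)→(2, 6): d=(-8,2) right/bottom  bias=-1
  edge (2, 6)→(8, 0): d=(6,-6) top-left  bias=+0
  edge (8, 0)→(10, 4): d=(2,4) right/bottom  bias=-1
    (3,0)@(7, 1): e=[30,0,6] → X  [on edge]
    (4,0)@(9, 1): e=[26,12,-2] → .
    (2,1)@(5, 3): e=[18,0,18] → X  [on edge]
    (4,1)@(9, 3): e=[10,24,2] → X
    (1,2)@(3, 5): e=[6,0,30] → X  [on edge]
    (3,2)@(7, 5): e=[-2,24,14] → .
    (4,2)@(9, 5): e=[-6,36,6] → .
    (0,3)@(1, 7): e=[-6,0,42] → .  [on edge]
    (1,3)@(3, 7): e=[-10,12,34] → .
    (2,3)@(5, 7): e=[-14,24,26] → .
  covered (6 px):
    . . . X .
    . . X X X
    . X X . .
    . . . . .
    . . . . .

Z-buffer (winner per pixel, '.' = empty):
  0 . . 1 .
  . . 1 1 1
  . 1 1 . .
  . . . . .
  . . . . .

Answer: 1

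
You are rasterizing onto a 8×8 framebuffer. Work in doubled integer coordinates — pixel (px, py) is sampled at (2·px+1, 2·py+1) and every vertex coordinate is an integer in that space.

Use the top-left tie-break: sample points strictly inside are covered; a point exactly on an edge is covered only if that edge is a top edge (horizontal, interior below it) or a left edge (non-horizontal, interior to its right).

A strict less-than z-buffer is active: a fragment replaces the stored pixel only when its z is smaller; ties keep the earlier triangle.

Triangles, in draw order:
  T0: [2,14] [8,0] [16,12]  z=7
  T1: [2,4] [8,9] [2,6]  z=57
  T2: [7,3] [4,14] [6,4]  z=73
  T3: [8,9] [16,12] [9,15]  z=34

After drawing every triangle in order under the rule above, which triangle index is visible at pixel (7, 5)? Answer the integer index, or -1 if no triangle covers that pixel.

T0:
  2·area = 184
  edge (2, 14)→(8, 0): d=(6,-14) top-left  bias=+0
  edge (8, 0)→(16, 12): d=(8,12) right/bottom  bias=-1
  edge (16, 12)→(2, 14): d=(-14,2) right/bottom  bias=-1
    (3,1)@(7, 3): e=[4,36,144] → #
    (4,1)@(9, 3): e=[32,12,140] → #
    (5,1)@(11, 3): e=[60,-12,136] → ·
    (3,2)@(7, 5): e=[16,52,116] → #
    (5,2)@(11, 5): e=[72,4,108] → #
    (6,2)@(13, 5): e=[100,-20,104] → ·
    (2,3)@(5, 7): e=[0,92,92] → #  [on edge]
    (6,3)@(13, 7): e=[112,-4,76] → ·
    (2,4)@(5, 9): e=[12,108,64] → #
    (6,4)@(13, 9): e=[124,12,48] → #
    (7,4)@(15, 9): e=[152,-12,44] → ·
    (2,5)@(5, 11): e=[24,124,36] → #
    (4,6)@(9, 13): e=[92,92,0] → ·  [on edge]
  covered (23 px):
    · · · · · · · ·
    · · · # # · · ·
    · · · # # # · ·
    · · # # # # · ·
    · · # # # # # ·
    · · # # # # # #
    · # # # · · · ·
    · · · · · · · ·
T1:
  2·area = 12
  edge (2, 4)→(8, 9): d=(6,5) right/bottom  bias=-1
  edge (8, 9)→(2, 6): d=(-6,-3) top-left  bias=+0
  edge (2, 6)→(2, 4): d=(0,-2) top-left  bias=+0
    (1,2)@(3, 5): e=[1,9,2] → #
    (2,2)@(5, 5): e=[-9,15,6] → ·
    (1,3)@(3, 7): e=[13,-3,2] → ·
    (2,3)@(5, 7): e=[3,3,6] → #
    (3,3)@(7, 7): e=[-7,9,10] → ·
    (2,4)@(5, 9): e=[15,-9,6] → ·
  covered (2 px):
    · · · · · · · ·
    · · · · · · · ·
    · # · · · · · ·
    · · # · · · · ·
    · · · · · · · ·
    · · · · · · · ·
    · · · · · · · ·
    · · · · · · · ·
T2:
  2·area = 8
  edge (7, 3)→(4, 14): d=(-3,11) right/bottom  bias=-1
  edge (4, 14)→(6, 4): d=(2,-10) top-left  bias=+0
  edge (6, 4)→(7, 3): d=(1,-1) top-left  bias=+0
    (4,0)@(9, 1): e=[-16,24,0] → ·  [on edge]
    (3,1)@(7, 3): e=[0,8,0] → ·  [on edge]
    (2,2)@(5, 5): e=[16,-8,0] → ·  [on edge]
    (1,3)@(3, 7): e=[32,-24,0] → ·  [on edge]
    (0,4)@(1, 9): e=[48,-40,0] → ·  [on edge]
    (2,4)@(5, 9): e=[4,0,4] → #  [on edge]
    (3,4)@(7, 9): e=[-18,20,6] → ·
    (2,5)@(5, 11): e=[-2,4,6] → ·
  covered (1 px):
    · · · · · · · ·
    · · · · · · · ·
    · · · · · · · ·
    · · · · · · · ·
    · · # · · · · ·
    · · · · · · · ·
    · · · · · · · ·
    · · · · · · · ·
T3:
  2·area = 45
  edge (8, 9)→(16, 12): d=(8,3) right/bottom  bias=-1
  edge (16, 12)→(9, 15): d=(-7,3) right/bottom  bias=-1
  edge (9, 15)→(8, 9): d=(-1,-6) top-left  bias=+0
    (3,1)@(7, 3): e=[-45,90,0] → ·  [on edge]
    (4,5)@(9, 11): e=[13,28,4] → #
    (5,5)@(11, 11): e=[7,22,16] → #
    (6,5)@(13, 11): e=[1,16,28] → #
    (7,5)@(15, 11): e=[-5,10,40] → ·
    (4,6)@(9, 13): e=[29,14,2] → #
    (7,6)@(15, 13): e=[11,-4,38] → ·
    (4,7)@(9, 15): e=[45,0,0] → ·  [on edge]
    (5,7)@(11, 15): e=[39,-6,12] → ·
    (6,7)@(13, 15): e=[33,-12,24] → ·
  covered (6 px):
    · · · · · · · ·
    · · · · · · · ·
    · · · · · · · ·
    · · · · · · · ·
    · · · · · · · ·
    · · · · # # # ·
    · · · · # # # ·
    · · · · · · · ·

Z-buffer (winner per pixel, '.' = empty):
  . . . . . . . .
  . . . 0 0 . . .
  . 1 . 0 0 0 . .
  . . 0 0 0 0 . .
  . . 0 0 0 0 0 .
  . . 0 0 0 0 0 0
  . 0 0 0 3 3 3 .
  . . . . . . . .

Answer: 0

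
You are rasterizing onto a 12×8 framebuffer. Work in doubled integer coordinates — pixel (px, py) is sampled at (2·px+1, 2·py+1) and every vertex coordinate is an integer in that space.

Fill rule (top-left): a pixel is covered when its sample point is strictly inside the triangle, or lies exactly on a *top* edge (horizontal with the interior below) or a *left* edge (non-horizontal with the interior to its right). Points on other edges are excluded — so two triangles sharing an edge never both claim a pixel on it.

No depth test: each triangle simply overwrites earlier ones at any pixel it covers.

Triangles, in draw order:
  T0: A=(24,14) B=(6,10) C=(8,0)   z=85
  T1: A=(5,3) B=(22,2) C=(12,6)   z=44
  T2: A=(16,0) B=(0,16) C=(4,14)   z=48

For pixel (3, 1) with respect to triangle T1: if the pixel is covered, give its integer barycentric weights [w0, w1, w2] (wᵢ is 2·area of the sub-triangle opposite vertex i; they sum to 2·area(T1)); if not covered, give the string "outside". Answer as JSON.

T0:
  2·area = 188
  edge (24, 14)→(6, 10): d=(-18,-4) top-left  bias=+0
  edge (6, 10)→(8, 0): d=(2,-10) top-left  bias=+0
  edge (8, 0)→(24, 14): d=(16,14) right/bottom  bias=-1
    (4,0)@(9, 1): e=[174,12,2] → X
    (5,0)@(11, 1): e=[182,32,-26] → .
    (4,1)@(9, 3): e=[138,16,34] → X
    (5,1)@(11, 3): e=[146,36,6] → X
    (6,1)@(13, 3): e=[154,56,-22] → .
    (3,2)@(7, 5): e=[94,0,94] → X  [on edge]
    (6,2)@(13, 5): e=[118,60,10] → X
    (7,2)@(15, 5): e=[126,80,-18] → .
    (3,3)@(7, 7): e=[58,4,126] → X
    (7,3)@(15, 7): e=[90,84,14] → X
    (8,3)@(17, 7): e=[98,104,-14] → .
    (3,4)@(7, 9): e=[22,8,158] → X
    (2,7)@(5, 15): e=[-94,0,282] → .  [on edge]
  covered (24 px):
    . . . . X . . . . . . .
    . . . . X X . . . . . .
    . . . X X X X . . . . .
    . . . X X X X X . . . .
    . . . X X X X X X . . .
    . . . . . X X X X X . .
    . . . . . . . . . . X .
    . . . . . . . . . . . .
T1:
  2·area = 58
  edge (5, 3)→(22, 2): d=(17,-1) top-left  bias=+0
  edge (22, 2)→(12, 6): d=(-10,4) right/bottom  bias=-1
  edge (12, 6)→(5, 3): d=(-7,-3) top-left  bias=+0
    (2,1)@(5, 3): e=[0,58,0] → X  [on edge]
    (3,1)@(7, 3): e=[2,50,6] → X
    (4,1)@(9, 3): e=[4,42,12] → X
    (5,1)@(11, 3): e=[6,34,18] → X
    (6,1)@(13, 3): e=[8,26,24] → X
    (7,1)@(15, 3): e=[10,18,30] → X
    (8,1)@(17, 3): e=[12,10,36] → X
    (9,1)@(19, 3): e=[14,2,42] → X
    (10,1)@(21, 3): e=[16,-6,48] → .
    (2,2)@(5, 5): e=[34,38,-14] → .
    (3,2)@(7, 5): e=[36,30,-8] → .
    (4,2)@(9, 5): e=[38,22,-2] → .
    (9,4)@(19, 9): e=[116,-58,0] → .  [on edge]
  covered (10 px):
    . . . . . . . . . . . .
    . . X X X X X X X X . .
    . . . . . X X . . . . .
    . . . . . . . . . . . .
    . . . . . . . . . . . .
    . . . . . . . . . . . .
    . . . . . . . . . . . .
    . . . . . . . . . . . .
T2:
  2·area = 32  (B↔C swapped to make it positive)
  edge (16, 0)→(4, 14): d=(-12,14) right/bottom  bias=-1
  edge (4, 14)→(0, 16): d=(-4,2) right/bottom  bias=-1
  edge (0, 16)→(16, 0): d=(16,-16) top-left  bias=+0
    (7,0)@(15, 1): e=[2,30,0] → X  [on edge]
    (8,0)@(17, 1): e=[-26,26,32] → .
    (6,1)@(13, 3): e=[6,26,0] → X  [on edge]
    (7,1)@(15, 3): e=[-22,22,32] → .
    (5,2)@(11, 5): e=[10,22,0] → X  [on edge]
    (6,2)@(13, 5): e=[-18,18,32] → .
    (4,3)@(9, 7): e=[14,18,0] → X  [on edge]
    (5,3)@(11, 7): e=[-14,14,32] → .
    (3,4)@(7, 9): e=[18,14,0] → X  [on edge]
    (4,4)@(9, 9): e=[-10,10,32] → .
    (2,5)@(5, 11): e=[22,10,0] → X  [on edge]
    (3,5)@(7, 11): e=[-6,6,32] → .
    (1,6)@(3, 13): e=[26,6,0] → X  [on edge]
    (0,7)@(1, 15): e=[30,2,0] → X  [on edge]
  covered (8 px):
    . . . . . . . X . . . .
    . . . . . . X . . . . .
    . . . . . X . . . . . .
    . . . . X . . . . . . .
    . . . X . . . . . . . .
    . . X . . . . . . . . .
    . X . . . . . . . . . .
    X . . . . . . . . . . .

Final: [50,6,2]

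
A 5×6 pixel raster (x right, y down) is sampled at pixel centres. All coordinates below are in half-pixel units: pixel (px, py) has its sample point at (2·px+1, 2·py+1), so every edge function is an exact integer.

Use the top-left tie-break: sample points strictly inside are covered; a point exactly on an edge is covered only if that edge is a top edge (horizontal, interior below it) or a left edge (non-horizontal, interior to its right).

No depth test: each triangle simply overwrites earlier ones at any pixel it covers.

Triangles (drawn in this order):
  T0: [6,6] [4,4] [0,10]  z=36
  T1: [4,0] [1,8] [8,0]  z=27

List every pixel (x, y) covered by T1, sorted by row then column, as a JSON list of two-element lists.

T0:
  2·area = 20  (B↔C swapped to make it positive)
  edge (6, 6)→(0, 10): d=(-6,4) right/bottom  bias=-1
  edge (0, 10)→(4, 4): d=(4,-6) top-left  bias=+0
  edge (4, 4)→(6, 6): d=(2,2) right/bottom  bias=-1
    (0,0)@(1, 1): e=[50,-30,0] → .  [on edge]
    (1,1)@(3, 3): e=[30,-10,0] → .  [on edge]
    (2,2)@(5, 5): e=[10,10,0] → .  [on edge]
    (1,3)@(3, 7): e=[6,6,8] → X
    (2,3)@(5, 7): e=[-2,18,4] → .
    (3,3)@(7, 7): e=[-10,30,0] → .  [on edge]
    (0,4)@(1, 9): e=[2,2,16] → X
    (1,4)@(3, 9): e=[-6,14,12] → .
    (4,4)@(9, 9): e=[-30,50,0] → .  [on edge]
    (0,5)@(1, 11): e=[-10,10,20] → .
  covered (2 px):
    . . . . .
    . . . . .
    . . . . .
    . X . . .
    X . . . .
    . . . . .
T1:
  2·area = 32  (B↔C swapped to make it positive)
  edge (4, 0)→(8, 0): d=(4,0) top-left  bias=+0
  edge (8, 0)→(1, 8): d=(-7,8) right/bottom  bias=-1
  edge (1, 8)→(4, 0): d=(3,-8) top-left  bias=+0
    (2,0)@(5, 1): e=[4,17,11] → X
    (3,0)@(7, 1): e=[4,1,27] → X
    (4,0)@(9, 1): e=[4,-15,43] → .
    (1,1)@(3, 3): e=[12,19,1] → X
    (3,1)@(7, 3): e=[12,-13,33] → .
    (1,2)@(3, 5): e=[20,5,7] → X
    (2,2)@(5, 5): e=[20,-11,23] → .
    (1,3)@(3, 7): e=[28,-9,13] → .
  covered (5 px):
    . . X X .
    . X X . .
    . X . . .
    . . . . .
    . . . . .
    . . . . .

Final: [[2,0],[3,0],[1,1],[2,1],[1,2]]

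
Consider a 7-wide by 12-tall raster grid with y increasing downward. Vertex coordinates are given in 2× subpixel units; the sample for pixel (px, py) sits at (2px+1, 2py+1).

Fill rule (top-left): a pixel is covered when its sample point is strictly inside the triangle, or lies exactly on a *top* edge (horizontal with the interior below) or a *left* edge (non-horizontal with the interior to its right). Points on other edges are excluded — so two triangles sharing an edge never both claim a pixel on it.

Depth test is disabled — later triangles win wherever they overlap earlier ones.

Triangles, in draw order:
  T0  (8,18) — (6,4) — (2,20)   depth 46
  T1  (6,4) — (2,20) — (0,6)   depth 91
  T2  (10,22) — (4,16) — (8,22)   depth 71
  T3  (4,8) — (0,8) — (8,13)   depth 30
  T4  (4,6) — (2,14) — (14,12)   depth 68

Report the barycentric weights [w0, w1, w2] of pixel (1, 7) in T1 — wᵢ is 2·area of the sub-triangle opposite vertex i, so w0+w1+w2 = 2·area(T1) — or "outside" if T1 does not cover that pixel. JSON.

T0:
  2·area = 88  (B↔C swapped to make it positive)
  edge (8, 18)→(2, 20): d=(-6,2) right/bottom  bias=-1
  edge (2, 20)→(6, 4): d=(4,-16) top-left  bias=+0
  edge (6, 4)→(8, 18): d=(2,14) right/bottom  bias=-1
    (2,4)@(5, 9): e=[60,4,24] → █
    (3,4)@(7, 9): e=[56,36,-4] → ·
    (2,5)@(5, 11): e=[48,12,28] → █
    (3,5)@(7, 11): e=[44,44,0] → ·  [on edge]
    (2,6)@(5, 13): e=[36,20,32] → █
    (3,6)@(7, 13): e=[32,52,4] → █
    (4,6)@(9, 13): e=[28,84,-24] → ·
    (2,7)@(5, 15): e=[24,28,36] → █
    (4,7)@(9, 15): e=[16,92,-20] → ·
    (1,8)@(3, 17): e=[16,4,68] → █
    (4,8)@(9, 17): e=[4,100,-16] → ·
    (5,8)@(11, 17): e=[0,132,-44] → ·  [on edge]
    (2,9)@(5, 19): e=[0,44,44] → ·  [on edge]
  covered (10 px):
    · · · · · · ·
    · · · · · · ·
    · · · · · · ·
    · · · · · · ·
    · · █ · · · ·
    · · █ · · · ·
    · · █ █ · · ·
    · · █ █ · · ·
    · █ █ █ · · ·
    · █ · · · · ·
    · · · · · · ·
    · · · · · · ·
T1:
  2·area = 88
  edge (6, 4)→(2, 20): d=(-4,16) right/bottom  bias=-1
  edge (2, 20)→(0, 6): d=(-2,-14) top-left  bias=+0
  edge (0, 6)→(6, 4): d=(6,-2) top-left  bias=+0
    (4,1)@(9, 3): e=[-44,132,0] → ·  [on edge]
    (1,2)@(3, 5): e=[44,44,0] → █  [on edge]
    (2,2)@(5, 5): e=[12,72,4] → █
    (3,2)@(7, 5): e=[-20,100,8] → ·
    (0,3)@(1, 7): e=[68,12,8] → █
    (3,3)@(7, 7): e=[-28,96,20] → ·
    (0,4)@(1, 9): e=[60,8,20] → █
    (2,4)@(5, 9): e=[-4,64,28] → ·
    (0,5)@(1, 11): e=[52,4,32] → █
    (2,5)@(5, 11): e=[-12,60,40] → ·
    (0,6)@(1, 13): e=[44,0,44] → █  [on edge]
    (2,6)@(5, 13): e=[-20,56,52] → ·
  covered (12 px):
    · · · · · · ·
    · · · · · · ·
    · █ █ · · · ·
    █ █ █ · · · ·
    █ █ · · · · ·
    █ █ · · · · ·
    █ █ · · · · ·
    · █ · · · · ·
    · · · · · · ·
    · · · · · · ·
    · · · · · · ·
    · · · · · · ·
T2:
  2·area = 12  (B↔C swapped to make it positive)
  edge (10, 22)→(8, 22): d=(-2,0) right/bottom  bias=-1
  edge (8, 22)→(4, 16): d=(-4,-6) top-left  bias=+0
  edge (4, 16)→(10, 22): d=(6,6) right/bottom  bias=-1
    (0,6)@(1, 13): e=[18,-6,0] → ·  [on edge]
    (1,7)@(3, 15): e=[14,-2,0] → ·  [on edge]
    (2,8)@(5, 17): e=[10,2,0] → ·  [on edge]
    (3,9)@(7, 19): e=[6,6,0] → ·  [on edge]
    (4,10)@(9, 21): e=[2,10,0] → ·  [on edge]
    (5,11)@(11, 23): e=[-2,14,0] → ·  [on edge]
  covered (0 px):
    · · · · · · ·
    · · · · · · ·
    · · · · · · ·
    · · · · · · ·
    · · · · · · ·
    · · · · · · ·
    · · · · · · ·
    · · · · · · ·
    · · · · · · ·
    · · · · · · ·
    · · · · · · ·
    · · · · · · ·
T3:
  2·area = 20  (B↔C swapped to make it positive)
  edge (4, 8)→(8, 13): d=(4,5) right/bottom  bias=-1
  edge (8, 13)→(0, 8): d=(-8,-5) top-left  bias=+0
  edge (0, 8)→(4, 8): d=(4,0) top-left  bias=+0
    (1,4)@(3, 9): e=[9,7,4] → █
    (2,4)@(5, 9): e=[-1,17,4] → ·
    (1,5)@(3, 11): e=[17,-9,12] → ·
    (2,5)@(5, 11): e=[7,1,12] → █
    (3,5)@(7, 11): e=[-3,11,12] → ·
    (2,6)@(5, 13): e=[15,-15,20] → ·
  covered (2 px):
    · · · · · · ·
    · · · · · · ·
    · · · · · · ·
    · · · · · · ·
    · █ · · · · ·
    · · █ · · · ·
    · · · · · · ·
    · · · · · · ·
    · · · · · · ·
    · · · · · · ·
    · · · · · · ·
    · · · · · · ·
T4:
  2·area = 92  (B↔C swapped to make it positive)
  edge (4, 6)→(14, 12): d=(10,6) right/bottom  bias=-1
  edge (14, 12)→(2, 14): d=(-12,2) right/bottom  bias=-1
  edge (2, 14)→(4, 6): d=(2,-8) top-left  bias=+0
    (2,3)@(5, 7): e=[4,78,10] → █
    (3,3)@(7, 7): e=[-8,74,26] → ·
    (2,4)@(5, 9): e=[24,54,14] → █
    (3,4)@(7, 9): e=[12,50,30] → █
    (4,4)@(9, 9): e=[0,46,46] → ·  [on edge]
    (1,5)@(3, 11): e=[56,34,2] → █
    (4,5)@(9, 11): e=[20,22,50] → █
    (5,5)@(11, 11): e=[8,18,66] → █
    (6,5)@(13, 11): e=[-4,14,82] → ·
    (1,6)@(3, 13): e=[76,10,6] → █
    (4,6)@(9, 13): e=[40,-2,54] → ·
    (5,6)@(11, 13): e=[28,-6,70] → ·
  covered (11 px):
    · · · · · · ·
    · · · · · · ·
    · · · · · · ·
    · · █ · · · ·
    · · █ █ · · ·
    · █ █ █ █ █ ·
    · █ █ █ · · ·
    · · · · · · ·
    · · · · · · ·
    · · · · · · ·
    · · · · · · ·
    · · · · · · ·

Answer: [24,60,4]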